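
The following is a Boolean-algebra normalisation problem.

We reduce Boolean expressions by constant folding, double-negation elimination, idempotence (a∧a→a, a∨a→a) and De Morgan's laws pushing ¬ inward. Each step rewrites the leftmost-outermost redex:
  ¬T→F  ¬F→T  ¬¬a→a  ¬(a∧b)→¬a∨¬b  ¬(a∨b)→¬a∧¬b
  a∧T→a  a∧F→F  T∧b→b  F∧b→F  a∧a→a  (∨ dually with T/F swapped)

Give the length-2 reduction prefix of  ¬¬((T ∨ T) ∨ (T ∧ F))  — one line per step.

Answer: after 2 steps: T ∨ (T ∧ F)

Working:
  start: ¬¬((T ∨ T) ∨ (T ∧ F))
  →1  (T ∨ T) ∨ (T ∧ F)
  →2  T ∨ (T ∧ F)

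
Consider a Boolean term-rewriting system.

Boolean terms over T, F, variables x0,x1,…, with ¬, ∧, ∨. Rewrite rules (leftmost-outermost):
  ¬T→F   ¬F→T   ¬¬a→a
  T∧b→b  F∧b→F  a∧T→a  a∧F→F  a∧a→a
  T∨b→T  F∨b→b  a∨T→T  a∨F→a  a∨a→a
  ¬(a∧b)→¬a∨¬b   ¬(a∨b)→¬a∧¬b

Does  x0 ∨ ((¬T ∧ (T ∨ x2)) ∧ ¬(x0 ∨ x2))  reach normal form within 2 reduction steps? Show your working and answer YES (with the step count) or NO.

Answer: NO — after 2 steps the term is x0 ∨ (F ∧ ¬(x0 ∨ x2)), not yet normal

Derivation:
  start: x0 ∨ ((¬T ∧ (T ∨ x2)) ∧ ¬(x0 ∨ x2))
  [1] x0 ∨ ((F ∧ (T ∨ x2)) ∧ ¬(x0 ∨ x2))
  [2] x0 ∨ (F ∧ ¬(x0 ∨ x2))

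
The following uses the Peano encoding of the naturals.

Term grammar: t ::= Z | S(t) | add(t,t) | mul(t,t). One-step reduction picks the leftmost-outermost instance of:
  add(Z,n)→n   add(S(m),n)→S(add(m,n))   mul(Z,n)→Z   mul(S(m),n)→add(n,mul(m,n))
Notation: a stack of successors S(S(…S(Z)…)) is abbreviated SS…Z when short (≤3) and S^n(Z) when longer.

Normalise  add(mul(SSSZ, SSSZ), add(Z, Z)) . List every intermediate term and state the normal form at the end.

  start: add(mul(SSSZ, SSSZ), add(Z, Z))
  →1  add(add(SSSZ, mul(SSZ, SSSZ)), add(Z, Z))
  →2  add(S(add(SSZ, mul(SSZ, SSSZ))), add(Z, Z))
  →3  S(add(add(SSZ, mul(SSZ, SSSZ)), add(Z, Z)))
  →4  S(add(S(add(SZ, mul(SSZ, SSSZ))), add(Z, Z)))
  →5  S(S(add(add(SZ, mul(SSZ, SSSZ)), add(Z, Z))))
  →6  S(S(add(S(add(Z, mul(SSZ, SSSZ))), add(Z, Z))))
  →7  S(S(S(add(add(Z, mul(SSZ, SSSZ)), add(Z, Z)))))
  →8  S(S(S(add(mul(SSZ, SSSZ), add(Z, Z)))))
  →9  S(S(S(add(add(SSSZ, mul(SZ, SSSZ)), add(Z, Z)))))
  →10  S(S(S(add(S(add(SSZ, mul(SZ, SSSZ))), add(Z, Z)))))
  →11  S(S(S(S(add(add(SSZ, mul(SZ, SSSZ)), add(Z, Z))))))
  →12  S(S(S(S(add(S(add(SZ, mul(SZ, SSSZ))), add(Z, Z))))))
  →13  S(S(S(S(S(add(add(SZ, mul(SZ, SSSZ)), add(Z, Z)))))))
  →14  S(S(S(S(S(add(S(add(Z, mul(SZ, SSSZ))), add(Z, Z)))))))
  →15  S(S(S(S(S(S(add(add(Z, mul(SZ, SSSZ)), add(Z, Z))))))))
  →16  S(S(S(S(S(S(add(mul(SZ, SSSZ), add(Z, Z))))))))
  →17  S(S(S(S(S(S(add(add(SSSZ, mul(Z, SSSZ)), add(Z, Z))))))))
  →18  S(S(S(S(S(S(add(S(add(SSZ, mul(Z, SSSZ))), add(Z, Z))))))))
  →19  S(S(S(S(S(S(S(add(add(SSZ, mul(Z, SSSZ)), add(Z, Z)))))))))
  →20  S(S(S(S(S(S(S(add(S(add(SZ, mul(Z, SSSZ))), add(Z, Z)))))))))
  →21  S(S(S(S(S(S(S(S(add(add(SZ, mul(Z, SSSZ)), add(Z, Z))))))))))
  →22  S(S(S(S(S(S(S(S(add(S(add(Z, mul(Z, SSSZ))), add(Z, Z))))))))))
  →23  S(S(S(S(S(S(S(S(S(add(add(Z, mul(Z, SSSZ)), add(Z, Z)))))))))))
  →24  S(S(S(S(S(S(S(S(S(add(mul(Z, SSSZ), add(Z, Z)))))))))))
  →25  S(S(S(S(S(S(S(S(S(add(Z, add(Z, Z)))))))))))
  →26  S(S(S(S(S(S(S(S(S(add(Z, Z))))))))))
  →27  S^9(Z)

Answer: normal form = S^9(Z)  (in 27 steps)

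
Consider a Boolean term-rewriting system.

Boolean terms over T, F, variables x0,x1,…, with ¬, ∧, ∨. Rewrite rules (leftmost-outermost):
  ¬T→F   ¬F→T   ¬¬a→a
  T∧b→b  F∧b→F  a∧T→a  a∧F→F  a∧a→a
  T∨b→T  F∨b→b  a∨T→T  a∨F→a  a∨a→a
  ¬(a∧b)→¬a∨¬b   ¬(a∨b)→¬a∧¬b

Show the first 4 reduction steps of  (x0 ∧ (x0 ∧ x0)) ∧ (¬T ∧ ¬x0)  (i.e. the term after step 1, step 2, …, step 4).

  start: (x0 ∧ (x0 ∧ x0)) ∧ (¬T ∧ ¬x0)
  [1] (x0 ∧ x0) ∧ (¬T ∧ ¬x0)
  [2] x0 ∧ (¬T ∧ ¬x0)
  [3] x0 ∧ (F ∧ ¬x0)
  [4] x0 ∧ F

Answer: after 4 steps: x0 ∧ F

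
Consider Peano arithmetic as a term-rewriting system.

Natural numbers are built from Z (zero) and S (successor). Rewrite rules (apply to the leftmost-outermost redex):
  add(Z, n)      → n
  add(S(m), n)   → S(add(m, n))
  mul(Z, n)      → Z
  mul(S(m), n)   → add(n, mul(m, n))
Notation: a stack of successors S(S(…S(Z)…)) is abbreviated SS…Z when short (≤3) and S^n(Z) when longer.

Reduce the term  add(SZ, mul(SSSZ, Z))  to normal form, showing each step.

  start: add(SZ, mul(SSSZ, Z))
  step 1: S(add(Z, mul(SSSZ, Z)))
  step 2: S(mul(SSSZ, Z))
  step 3: S(add(Z, mul(SSZ, Z)))
  step 4: S(mul(SSZ, Z))
  step 5: S(add(Z, mul(SZ, Z)))
  step 6: S(mul(SZ, Z))
  step 7: S(add(Z, mul(Z, Z)))
  step 8: S(mul(Z, Z))
  step 9: SZ

Answer: normal form = SZ  (in 9 steps)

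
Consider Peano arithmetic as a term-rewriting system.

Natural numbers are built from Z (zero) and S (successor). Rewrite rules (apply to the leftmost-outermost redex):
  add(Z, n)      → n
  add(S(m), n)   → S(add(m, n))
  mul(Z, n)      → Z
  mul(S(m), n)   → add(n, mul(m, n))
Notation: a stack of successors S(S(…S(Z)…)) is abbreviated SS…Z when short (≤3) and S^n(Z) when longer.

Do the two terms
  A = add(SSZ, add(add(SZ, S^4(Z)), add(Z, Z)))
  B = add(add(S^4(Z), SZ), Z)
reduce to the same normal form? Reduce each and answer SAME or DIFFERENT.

Answer: DIFFERENT — A ⇓ S^7(Z), B ⇓ S^5(Z)

Reduction:
Term A:
  start: add(SSZ, add(add(SZ, S^4(Z)), add(Z, Z)))
  →1  S(add(SZ, add(add(SZ, S^4(Z)), add(Z, Z))))
  →2  S(S(add(Z, add(add(SZ, S^4(Z)), add(Z, Z)))))
  →3  S(S(add(add(SZ, S^4(Z)), add(Z, Z))))
  →4  S(S(add(S(add(Z, S^4(Z))), add(Z, Z))))
  →5  S(S(S(add(add(Z, S^4(Z)), add(Z, Z)))))
  →6  S(S(S(add(S^4(Z), add(Z, Z)))))
  →7  S(S(S(S(add(SSSZ, add(Z, Z))))))
  →8  S(S(S(S(S(add(SSZ, add(Z, Z)))))))
  →9  S(S(S(S(S(S(add(SZ, add(Z, Z))))))))
  →10  S(S(S(S(S(S(S(add(Z, add(Z, Z)))))))))
  →11  S(S(S(S(S(S(S(add(Z, Z))))))))
  →12  S^7(Z)

Term B:
  start: add(add(S^4(Z), SZ), Z)
  →1  add(S(add(SSSZ, SZ)), Z)
  →2  S(add(add(SSSZ, SZ), Z))
  →3  S(add(S(add(SSZ, SZ)), Z))
  →4  S(S(add(add(SSZ, SZ), Z)))
  →5  S(S(add(S(add(SZ, SZ)), Z)))
  →6  S(S(S(add(add(SZ, SZ), Z))))
  →7  S(S(S(add(S(add(Z, SZ)), Z))))
  →8  S(S(S(S(add(add(Z, SZ), Z)))))
  →9  S(S(S(S(add(SZ, Z)))))
  →10  S(S(S(S(S(add(Z, Z))))))
  →11  S^5(Z)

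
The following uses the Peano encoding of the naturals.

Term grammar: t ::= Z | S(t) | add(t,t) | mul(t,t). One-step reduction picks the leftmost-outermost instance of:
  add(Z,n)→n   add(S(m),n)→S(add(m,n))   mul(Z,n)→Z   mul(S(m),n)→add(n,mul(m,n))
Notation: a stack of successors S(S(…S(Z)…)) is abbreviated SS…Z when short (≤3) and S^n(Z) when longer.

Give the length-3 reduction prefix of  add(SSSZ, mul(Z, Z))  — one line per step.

Answer: after 3 steps: S(S(S(add(Z, mul(Z, Z)))))

Derivation:
  start: add(SSSZ, mul(Z, Z))
  step 1: S(add(SSZ, mul(Z, Z)))
  step 2: S(S(add(SZ, mul(Z, Z))))
  step 3: S(S(S(add(Z, mul(Z, Z)))))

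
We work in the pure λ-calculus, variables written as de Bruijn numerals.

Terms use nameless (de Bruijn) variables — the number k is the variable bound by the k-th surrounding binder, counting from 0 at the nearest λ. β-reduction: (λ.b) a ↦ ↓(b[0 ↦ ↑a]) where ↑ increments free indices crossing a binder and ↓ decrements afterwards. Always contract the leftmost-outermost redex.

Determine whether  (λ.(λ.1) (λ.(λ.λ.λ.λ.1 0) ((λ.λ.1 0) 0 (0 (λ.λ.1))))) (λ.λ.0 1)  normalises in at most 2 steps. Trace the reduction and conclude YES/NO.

Answer: YES — reaches normal form λ.λ.0 1 in 2 ≤ 2 steps

Derivation:
  start: (λ.(λ.1) (λ.(λ.λ.λ.λ.1 0) ((λ.λ.1 0) 0 (0 (λ.λ.1))))) (λ.λ.0 1)
  →1  (λ.λ.λ.0 1) (λ.(λ.λ.λ.λ.1 0) ((λ.λ.1 0) 0 (0 (λ.λ.1))))
  →2  λ.λ.0 1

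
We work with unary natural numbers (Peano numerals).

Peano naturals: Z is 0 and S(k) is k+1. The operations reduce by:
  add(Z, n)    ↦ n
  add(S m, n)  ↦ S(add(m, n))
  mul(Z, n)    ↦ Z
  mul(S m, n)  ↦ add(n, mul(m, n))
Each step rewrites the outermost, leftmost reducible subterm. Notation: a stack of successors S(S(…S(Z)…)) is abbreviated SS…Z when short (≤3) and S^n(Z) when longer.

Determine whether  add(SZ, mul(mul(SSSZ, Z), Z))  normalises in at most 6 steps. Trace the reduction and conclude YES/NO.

  start: add(SZ, mul(mul(SSSZ, Z), Z))
  step 1: S(add(Z, mul(mul(SSSZ, Z), Z)))
  step 2: S(mul(mul(SSSZ, Z), Z))
  step 3: S(mul(add(Z, mul(SSZ, Z)), Z))
  step 4: S(mul(mul(SSZ, Z), Z))
  step 5: S(mul(add(Z, mul(SZ, Z)), Z))
  step 6: S(mul(mul(SZ, Z), Z))

Answer: NO — after 6 steps the term is S(mul(mul(SZ, Z), Z)), not yet normal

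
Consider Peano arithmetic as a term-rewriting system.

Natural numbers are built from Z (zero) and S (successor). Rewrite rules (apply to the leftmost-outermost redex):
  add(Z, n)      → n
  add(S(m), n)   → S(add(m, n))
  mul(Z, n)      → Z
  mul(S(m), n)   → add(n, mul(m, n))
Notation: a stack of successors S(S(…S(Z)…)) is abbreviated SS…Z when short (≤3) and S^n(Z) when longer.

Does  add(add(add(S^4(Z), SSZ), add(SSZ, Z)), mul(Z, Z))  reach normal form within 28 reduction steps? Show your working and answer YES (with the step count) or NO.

Answer: YES — reaches normal form S^8(Z) in 25 ≤ 28 steps

Reduction:
  start: add(add(add(S^4(Z), SSZ), add(SSZ, Z)), mul(Z, Z))
  [1] add(add(S(add(SSSZ, SSZ)), add(SSZ, Z)), mul(Z, Z))
  [2] add(S(add(add(SSSZ, SSZ), add(SSZ, Z))), mul(Z, Z))
  [3] S(add(add(add(SSSZ, SSZ), add(SSZ, Z)), mul(Z, Z)))
  [4] S(add(add(S(add(SSZ, SSZ)), add(SSZ, Z)), mul(Z, Z)))
  [5] S(add(S(add(add(SSZ, SSZ), add(SSZ, Z))), mul(Z, Z)))
  [6] S(S(add(add(add(SSZ, SSZ), add(SSZ, Z)), mul(Z, Z))))
  [7] S(S(add(add(S(add(SZ, SSZ)), add(SSZ, Z)), mul(Z, Z))))
  [8] S(S(add(S(add(add(SZ, SSZ), add(SSZ, Z))), mul(Z, Z))))
  [9] S(S(S(add(add(add(SZ, SSZ), add(SSZ, Z)), mul(Z, Z)))))
  [10] S(S(S(add(add(S(add(Z, SSZ)), add(SSZ, Z)), mul(Z, Z)))))
  [11] S(S(S(add(S(add(add(Z, SSZ), add(SSZ, Z))), mul(Z, Z)))))
  [12] S(S(S(S(add(add(add(Z, SSZ), add(SSZ, Z)), mul(Z, Z))))))
  [13] S(S(S(S(add(add(SSZ, add(SSZ, Z)), mul(Z, Z))))))
  [14] S(S(S(S(add(S(add(SZ, add(SSZ, Z))), mul(Z, Z))))))
  [15] S(S(S(S(S(add(add(SZ, add(SSZ, Z)), mul(Z, Z)))))))
  [16] S(S(S(S(S(add(S(add(Z, add(SSZ, Z))), mul(Z, Z)))))))
  [17] S(S(S(S(S(S(add(add(Z, add(SSZ, Z)), mul(Z, Z))))))))
  [18] S(S(S(S(S(S(add(add(SSZ, Z), mul(Z, Z))))))))
  [19] S(S(S(S(S(S(add(S(add(SZ, Z)), mul(Z, Z))))))))
  [20] S(S(S(S(S(S(S(add(add(SZ, Z), mul(Z, Z)))))))))
  [21] S(S(S(S(S(S(S(add(S(add(Z, Z)), mul(Z, Z)))))))))
  [22] S(S(S(S(S(S(S(S(add(add(Z, Z), mul(Z, Z))))))))))
  [23] S(S(S(S(S(S(S(S(add(Z, mul(Z, Z))))))))))
  [24] S(S(S(S(S(S(S(S(mul(Z, Z)))))))))
  [25] S^8(Z)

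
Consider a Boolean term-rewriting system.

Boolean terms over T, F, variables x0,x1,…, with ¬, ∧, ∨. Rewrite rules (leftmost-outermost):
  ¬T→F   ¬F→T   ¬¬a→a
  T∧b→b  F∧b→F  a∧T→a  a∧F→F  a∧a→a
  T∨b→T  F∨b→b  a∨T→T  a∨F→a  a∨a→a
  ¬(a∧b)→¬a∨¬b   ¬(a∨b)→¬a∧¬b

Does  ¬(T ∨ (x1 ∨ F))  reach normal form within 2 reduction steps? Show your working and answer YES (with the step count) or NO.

  start: ¬(T ∨ (x1 ∨ F))
  →1  ¬T ∧ ¬(x1 ∨ F)
  →2  F ∧ ¬(x1 ∨ F)

Answer: NO — after 2 steps the term is F ∧ ¬(x1 ∨ F), not yet normal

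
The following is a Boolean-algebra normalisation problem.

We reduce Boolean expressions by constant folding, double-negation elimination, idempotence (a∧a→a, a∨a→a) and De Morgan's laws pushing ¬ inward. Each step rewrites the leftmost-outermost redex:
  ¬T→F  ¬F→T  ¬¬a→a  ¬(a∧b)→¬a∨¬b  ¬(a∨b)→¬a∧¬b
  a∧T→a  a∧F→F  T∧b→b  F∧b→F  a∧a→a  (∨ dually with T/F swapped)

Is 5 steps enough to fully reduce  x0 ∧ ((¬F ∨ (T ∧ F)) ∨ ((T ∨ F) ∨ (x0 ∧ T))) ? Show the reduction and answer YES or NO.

Answer: YES — reaches normal form x0 in 4 ≤ 5 steps

Working:
  start: x0 ∧ ((¬F ∨ (T ∧ F)) ∨ ((T ∨ F) ∨ (x0 ∧ T)))
  step 1: x0 ∧ ((T ∨ (T ∧ F)) ∨ ((T ∨ F) ∨ (x0 ∧ T)))
  step 2: x0 ∧ (T ∨ ((T ∨ F) ∨ (x0 ∧ T)))
  step 3: x0 ∧ T
  step 4: x0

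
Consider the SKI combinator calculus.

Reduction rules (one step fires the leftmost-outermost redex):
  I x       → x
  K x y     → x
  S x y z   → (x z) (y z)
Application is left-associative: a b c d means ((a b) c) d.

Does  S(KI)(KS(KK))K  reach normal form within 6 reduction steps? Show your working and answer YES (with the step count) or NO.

  start: S(KI)(KS(KK))K
  [1] KIK(KS(KK)K)
  [2] I(KS(KK)K)
  [3] KS(KK)K
  [4] SK

Answer: YES — reaches normal form SK in 4 ≤ 6 steps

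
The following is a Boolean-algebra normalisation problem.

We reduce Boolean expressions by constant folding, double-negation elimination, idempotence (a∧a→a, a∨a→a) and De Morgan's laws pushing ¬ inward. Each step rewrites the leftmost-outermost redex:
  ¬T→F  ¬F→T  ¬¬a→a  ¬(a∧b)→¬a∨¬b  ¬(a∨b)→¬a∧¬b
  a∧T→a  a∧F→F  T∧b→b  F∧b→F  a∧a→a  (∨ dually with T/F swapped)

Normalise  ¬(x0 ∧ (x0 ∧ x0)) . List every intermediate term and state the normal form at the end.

  start: ¬(x0 ∧ (x0 ∧ x0))
  step 1: ¬x0 ∨ ¬(x0 ∧ x0)
  step 2: ¬x0 ∨ (¬x0 ∨ ¬x0)
  step 3: ¬x0 ∨ ¬x0
  step 4: ¬x0

Answer: normal form = ¬x0  (in 4 steps)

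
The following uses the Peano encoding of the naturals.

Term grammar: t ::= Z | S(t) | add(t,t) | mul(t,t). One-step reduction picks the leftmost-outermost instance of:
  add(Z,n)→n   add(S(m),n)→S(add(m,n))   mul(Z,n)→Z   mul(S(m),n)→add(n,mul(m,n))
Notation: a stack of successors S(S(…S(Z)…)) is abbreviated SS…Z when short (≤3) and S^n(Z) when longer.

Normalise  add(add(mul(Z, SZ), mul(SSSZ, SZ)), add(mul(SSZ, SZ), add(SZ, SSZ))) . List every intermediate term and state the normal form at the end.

Answer: normal form = S^8(Z)  (in 28 steps)

Reduction:
  start: add(add(mul(Z, SZ), mul(SSSZ, SZ)), add(mul(SSZ, SZ), add(SZ, SSZ)))
  →1  add(add(Z, mul(SSSZ, SZ)), add(mul(SSZ, SZ), add(SZ, SSZ)))
  →2  add(mul(SSSZ, SZ), add(mul(SSZ, SZ), add(SZ, SSZ)))
  →3  add(add(SZ, mul(SSZ, SZ)), add(mul(SSZ, SZ), add(SZ, SSZ)))
  →4  add(S(add(Z, mul(SSZ, SZ))), add(mul(SSZ, SZ), add(SZ, SSZ)))
  →5  S(add(add(Z, mul(SSZ, SZ)), add(mul(SSZ, SZ), add(SZ, SSZ))))
  →6  S(add(mul(SSZ, SZ), add(mul(SSZ, SZ), add(SZ, SSZ))))
  →7  S(add(add(SZ, mul(SZ, SZ)), add(mul(SSZ, SZ), add(SZ, SSZ))))
  →8  S(add(S(add(Z, mul(SZ, SZ))), add(mul(SSZ, SZ), add(SZ, SSZ))))
  →9  S(S(add(add(Z, mul(SZ, SZ)), add(mul(SSZ, SZ), add(SZ, SSZ)))))
  →10  S(S(add(mul(SZ, SZ), add(mul(SSZ, SZ), add(SZ, SSZ)))))
  →11  S(S(add(add(SZ, mul(Z, SZ)), add(mul(SSZ, SZ), add(SZ, SSZ)))))
  →12  S(S(add(S(add(Z, mul(Z, SZ))), add(mul(SSZ, SZ), add(SZ, SSZ)))))
  →13  S(S(S(add(add(Z, mul(Z, SZ)), add(mul(SSZ, SZ), add(SZ, SSZ))))))
  →14  S(S(S(add(mul(Z, SZ), add(mul(SSZ, SZ), add(SZ, SSZ))))))
  →15  S(S(S(add(Z, add(mul(SSZ, SZ), add(SZ, SSZ))))))
  →16  S(S(S(add(mul(SSZ, SZ), add(SZ, SSZ)))))
  →17  S(S(S(add(add(SZ, mul(SZ, SZ)), add(SZ, SSZ)))))
  →18  S(S(S(add(S(add(Z, mul(SZ, SZ))), add(SZ, SSZ)))))
  →19  S(S(S(S(add(add(Z, mul(SZ, SZ)), add(SZ, SSZ))))))
  →20  S(S(S(S(add(mul(SZ, SZ), add(SZ, SSZ))))))
  →21  S(S(S(S(add(add(SZ, mul(Z, SZ)), add(SZ, SSZ))))))
  →22  S(S(S(S(add(S(add(Z, mul(Z, SZ))), add(SZ, SSZ))))))
  →23  S(S(S(S(S(add(add(Z, mul(Z, SZ)), add(SZ, SSZ)))))))
  →24  S(S(S(S(S(add(mul(Z, SZ), add(SZ, SSZ)))))))
  →25  S(S(S(S(S(add(Z, add(SZ, SSZ)))))))
  →26  S(S(S(S(S(add(SZ, SSZ))))))
  →27  S(S(S(S(S(S(add(Z, SSZ)))))))
  →28  S^8(Z)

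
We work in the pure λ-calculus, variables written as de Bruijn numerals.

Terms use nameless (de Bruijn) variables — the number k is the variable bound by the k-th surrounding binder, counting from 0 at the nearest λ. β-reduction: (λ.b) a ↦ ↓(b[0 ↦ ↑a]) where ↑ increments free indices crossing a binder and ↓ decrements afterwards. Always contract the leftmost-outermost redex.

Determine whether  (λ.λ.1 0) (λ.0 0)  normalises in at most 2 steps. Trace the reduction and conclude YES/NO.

Answer: YES — reaches normal form λ.0 0 in 2 ≤ 2 steps

Reduction:
  start: (λ.λ.1 0) (λ.0 0)
  step 1: λ.(λ.0 0) 0
  step 2: λ.0 0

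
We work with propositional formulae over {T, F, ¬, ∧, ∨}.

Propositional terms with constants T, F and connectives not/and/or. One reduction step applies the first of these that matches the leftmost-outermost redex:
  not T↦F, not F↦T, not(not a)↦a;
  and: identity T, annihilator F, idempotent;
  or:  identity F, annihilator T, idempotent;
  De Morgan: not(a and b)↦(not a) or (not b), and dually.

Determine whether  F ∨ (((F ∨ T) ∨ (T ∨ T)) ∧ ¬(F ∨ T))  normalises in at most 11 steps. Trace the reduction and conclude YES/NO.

Answer: YES — reaches normal form F in 8 ≤ 11 steps

Reduction:
  start: F ∨ (((F ∨ T) ∨ (T ∨ T)) ∧ ¬(F ∨ T))
  step 1: ((F ∨ T) ∨ (T ∨ T)) ∧ ¬(F ∨ T)
  step 2: (T ∨ (T ∨ T)) ∧ ¬(F ∨ T)
  step 3: T ∧ ¬(F ∨ T)
  step 4: ¬(F ∨ T)
  step 5: ¬F ∧ ¬T
  step 6: T ∧ ¬T
  step 7: ¬T
  step 8: F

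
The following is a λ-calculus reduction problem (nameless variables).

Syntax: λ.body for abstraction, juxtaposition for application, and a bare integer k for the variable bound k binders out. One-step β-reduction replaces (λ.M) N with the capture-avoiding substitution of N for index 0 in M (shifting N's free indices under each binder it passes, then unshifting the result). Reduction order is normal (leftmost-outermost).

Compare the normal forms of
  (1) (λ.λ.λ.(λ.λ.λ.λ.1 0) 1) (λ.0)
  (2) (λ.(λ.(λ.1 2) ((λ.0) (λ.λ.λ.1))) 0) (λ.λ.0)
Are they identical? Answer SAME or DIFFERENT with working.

Answer: DIFFERENT — A ⇓ λ.λ.λ.λ.λ.1 0, B ⇓ λ.0

Working:
Term A:
  start: (λ.λ.λ.(λ.λ.λ.λ.1 0) 1) (λ.0)
  [1] λ.λ.(λ.λ.λ.λ.1 0) 1
  [2] λ.λ.λ.λ.λ.1 0

Term B:
  start: (λ.(λ.(λ.1 2) ((λ.0) (λ.λ.λ.1))) 0) (λ.λ.0)
  [1] (λ.(λ.1 (λ.λ.0)) ((λ.0) (λ.λ.λ.1))) (λ.λ.0)
  [2] (λ.(λ.λ.0) (λ.λ.0)) ((λ.0) (λ.λ.λ.1))
  [3] (λ.λ.0) (λ.λ.0)
  [4] λ.0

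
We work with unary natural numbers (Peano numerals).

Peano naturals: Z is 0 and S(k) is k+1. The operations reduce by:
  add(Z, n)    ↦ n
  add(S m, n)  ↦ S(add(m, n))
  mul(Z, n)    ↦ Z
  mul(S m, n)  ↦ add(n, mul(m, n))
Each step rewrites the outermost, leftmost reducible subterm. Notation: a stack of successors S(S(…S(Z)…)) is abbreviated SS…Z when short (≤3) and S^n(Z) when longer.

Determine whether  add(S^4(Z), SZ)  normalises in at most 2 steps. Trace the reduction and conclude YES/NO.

Answer: NO — after 2 steps the term is S(S(add(SSZ, SZ))), not yet normal

Reduction:
  start: add(S^4(Z), SZ)
  →1  S(add(SSSZ, SZ))
  →2  S(S(add(SSZ, SZ)))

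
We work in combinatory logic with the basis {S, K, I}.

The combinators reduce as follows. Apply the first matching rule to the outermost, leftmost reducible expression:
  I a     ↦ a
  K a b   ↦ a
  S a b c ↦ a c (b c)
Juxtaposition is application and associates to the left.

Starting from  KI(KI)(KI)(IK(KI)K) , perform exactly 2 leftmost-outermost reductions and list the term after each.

Answer: after 2 steps: KI(IK(KI)K)

Reduction:
  start: KI(KI)(KI)(IK(KI)K)
  →1  I(KI)(IK(KI)K)
  →2  KI(IK(KI)K)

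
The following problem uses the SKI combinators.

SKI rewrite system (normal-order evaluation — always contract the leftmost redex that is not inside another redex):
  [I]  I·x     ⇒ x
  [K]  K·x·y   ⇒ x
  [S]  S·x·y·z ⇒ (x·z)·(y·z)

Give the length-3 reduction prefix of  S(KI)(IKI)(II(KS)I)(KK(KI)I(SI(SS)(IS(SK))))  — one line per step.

Answer: after 3 steps: IKI(II(KS)I)(KK(KI)I(SI(SS)(IS(SK))))

Working:
  start: S(KI)(IKI)(II(KS)I)(KK(KI)I(SI(SS)(IS(SK))))
  →1  KI(II(KS)I)(IKI(II(KS)I))(KK(KI)I(SI(SS)(IS(SK))))
  →2  I(IKI(II(KS)I))(KK(KI)I(SI(SS)(IS(SK))))
  →3  IKI(II(KS)I)(KK(KI)I(SI(SS)(IS(SK))))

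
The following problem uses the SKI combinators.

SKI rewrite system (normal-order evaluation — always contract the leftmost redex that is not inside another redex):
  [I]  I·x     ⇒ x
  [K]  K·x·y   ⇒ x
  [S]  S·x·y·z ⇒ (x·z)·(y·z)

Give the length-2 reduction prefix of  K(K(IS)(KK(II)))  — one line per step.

  start: K(K(IS)(KK(II)))
  →1  K(IS)
  →2  KS

Answer: after 2 steps: KS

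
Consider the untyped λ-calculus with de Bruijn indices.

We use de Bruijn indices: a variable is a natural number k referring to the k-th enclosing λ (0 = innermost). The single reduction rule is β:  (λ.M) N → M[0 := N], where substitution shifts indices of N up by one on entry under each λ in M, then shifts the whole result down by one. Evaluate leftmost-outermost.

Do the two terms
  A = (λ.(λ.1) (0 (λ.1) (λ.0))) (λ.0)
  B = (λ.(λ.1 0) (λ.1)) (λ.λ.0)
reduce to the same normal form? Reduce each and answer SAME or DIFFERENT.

Term A:
  start: (λ.(λ.1) (0 (λ.1) (λ.0))) (λ.0)
  [1] (λ.λ.0) ((λ.0) (λ.λ.0) (λ.0))
  [2] λ.0

Term B:
  start: (λ.(λ.1 0) (λ.1)) (λ.λ.0)
  [1] (λ.(λ.λ.0) 0) (λ.λ.λ.0)
  [2] (λ.λ.0) (λ.λ.λ.0)
  [3] λ.0

Answer: SAME — A ⇓ λ.0, B ⇓ λ.0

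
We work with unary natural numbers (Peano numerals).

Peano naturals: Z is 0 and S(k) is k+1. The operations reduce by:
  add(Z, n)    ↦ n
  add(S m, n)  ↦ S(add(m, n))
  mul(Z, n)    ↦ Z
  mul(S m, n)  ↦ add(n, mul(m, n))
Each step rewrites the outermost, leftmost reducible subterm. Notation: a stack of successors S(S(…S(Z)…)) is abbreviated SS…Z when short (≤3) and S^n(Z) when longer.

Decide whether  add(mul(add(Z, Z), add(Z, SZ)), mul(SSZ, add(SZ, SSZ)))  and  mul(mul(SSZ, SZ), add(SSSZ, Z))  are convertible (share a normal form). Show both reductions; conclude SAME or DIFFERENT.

Term A:
  start: add(mul(add(Z, Z), add(Z, SZ)), mul(SSZ, add(SZ, SSZ)))
  [1] add(mul(Z, add(Z, SZ)), mul(SSZ, add(SZ, SSZ)))
  [2] add(Z, mul(SSZ, add(SZ, SSZ)))
  [3] mul(SSZ, add(SZ, SSZ))
  [4] add(add(SZ, SSZ), mul(SZ, add(SZ, SSZ)))
  [5] add(S(add(Z, SSZ)), mul(SZ, add(SZ, SSZ)))
  [6] S(add(add(Z, SSZ), mul(SZ, add(SZ, SSZ))))
  [7] S(add(SSZ, mul(SZ, add(SZ, SSZ))))
  [8] S(S(add(SZ, mul(SZ, add(SZ, SSZ)))))
  [9] S(S(S(add(Z, mul(SZ, add(SZ, SSZ))))))
  [10] S(S(S(mul(SZ, add(SZ, SSZ)))))
  [11] S(S(S(add(add(SZ, SSZ), mul(Z, add(SZ, SSZ))))))
  [12] S(S(S(add(S(add(Z, SSZ)), mul(Z, add(SZ, SSZ))))))
  [13] S(S(S(S(add(add(Z, SSZ), mul(Z, add(SZ, SSZ)))))))
  [14] S(S(S(S(add(SSZ, mul(Z, add(SZ, SSZ)))))))
  [15] S(S(S(S(S(add(SZ, mul(Z, add(SZ, SSZ))))))))
  [16] S(S(S(S(S(S(add(Z, mul(Z, add(SZ, SSZ)))))))))
  [17] S(S(S(S(S(S(mul(Z, add(SZ, SSZ))))))))
  [18] S^6(Z)

Term B:
  start: mul(mul(SSZ, SZ), add(SSSZ, Z))
  [1] mul(add(SZ, mul(SZ, SZ)), add(SSSZ, Z))
  [2] mul(S(add(Z, mul(SZ, SZ))), add(SSSZ, Z))
  [3] add(add(SSSZ, Z), mul(add(Z, mul(SZ, SZ)), add(SSSZ, Z)))
  [4] add(S(add(SSZ, Z)), mul(add(Z, mul(SZ, SZ)), add(SSSZ, Z)))
  [5] S(add(add(SSZ, Z), mul(add(Z, mul(SZ, SZ)), add(SSSZ, Z))))
  [6] S(add(S(add(SZ, Z)), mul(add(Z, mul(SZ, SZ)), add(SSSZ, Z))))
  [7] S(S(add(add(SZ, Z), mul(add(Z, mul(SZ, SZ)), add(SSSZ, Z)))))
  [8] S(S(add(S(add(Z, Z)), mul(add(Z, mul(SZ, SZ)), add(SSSZ, Z)))))
  [9] S(S(S(add(add(Z, Z), mul(add(Z, mul(SZ, SZ)), add(SSSZ, Z))))))
  [10] S(S(S(add(Z, mul(add(Z, mul(SZ, SZ)), add(SSSZ, Z))))))
  [11] S(S(S(mul(add(Z, mul(SZ, SZ)), add(SSSZ, Z)))))
  [12] S(S(S(mul(mul(SZ, SZ), add(SSSZ, Z)))))
  [13] S(S(S(mul(add(SZ, mul(Z, SZ)), add(SSSZ, Z)))))
  [14] S(S(S(mul(S(add(Z, mul(Z, SZ))), add(SSSZ, Z)))))
  [15] S(S(S(add(add(SSSZ, Z), mul(add(Z, mul(Z, SZ)), add(SSSZ, Z))))))
  [16] S(S(S(add(S(add(SSZ, Z)), mul(add(Z, mul(Z, SZ)), add(SSSZ, Z))))))
  [17] S(S(S(S(add(add(SSZ, Z), mul(add(Z, mul(Z, SZ)), add(SSSZ, Z)))))))
  [18] S(S(S(S(add(S(add(SZ, Z)), mul(add(Z, mul(Z, SZ)), add(SSSZ, Z)))))))
  [19] S(S(S(S(S(add(add(SZ, Z), mul(add(Z, mul(Z, SZ)), add(SSSZ, Z))))))))
  [20] S(S(S(S(S(add(S(add(Z, Z)), mul(add(Z, mul(Z, SZ)), add(SSSZ, Z))))))))
  [21] S(S(S(S(S(S(add(add(Z, Z), mul(add(Z, mul(Z, SZ)), add(SSSZ, Z)))))))))
  [22] S(S(S(S(S(S(add(Z, mul(add(Z, mul(Z, SZ)), add(SSSZ, Z)))))))))
  [23] S(S(S(S(S(S(mul(add(Z, mul(Z, SZ)), add(SSSZ, Z))))))))
  [24] S(S(S(S(S(S(mul(mul(Z, SZ), add(SSSZ, Z))))))))
  [25] S(S(S(S(S(S(mul(Z, add(SSSZ, Z))))))))
  [26] S^6(Z)

Answer: SAME — A ⇓ S^6(Z), B ⇓ S^6(Z)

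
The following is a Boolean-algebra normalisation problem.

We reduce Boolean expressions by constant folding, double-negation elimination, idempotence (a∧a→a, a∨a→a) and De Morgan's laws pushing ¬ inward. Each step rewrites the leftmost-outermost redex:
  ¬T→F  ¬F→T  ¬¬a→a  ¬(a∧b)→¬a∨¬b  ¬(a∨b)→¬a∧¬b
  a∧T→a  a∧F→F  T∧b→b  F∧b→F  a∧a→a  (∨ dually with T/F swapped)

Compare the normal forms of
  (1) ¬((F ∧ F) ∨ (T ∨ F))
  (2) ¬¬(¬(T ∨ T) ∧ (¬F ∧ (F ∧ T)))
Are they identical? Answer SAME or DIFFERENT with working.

Term A:
  start: ¬((F ∧ F) ∨ (T ∨ F))
  [1] ¬(F ∧ F) ∧ ¬(T ∨ F)
  [2] (¬F ∨ ¬F) ∧ ¬(T ∨ F)
  [3] ¬F ∧ ¬(T ∨ F)
  [4] T ∧ ¬(T ∨ F)
  [5] ¬(T ∨ F)
  [6] ¬T ∧ ¬F
  [7] F ∧ ¬F
  [8] F

Term B:
  start: ¬¬(¬(T ∨ T) ∧ (¬F ∧ (F ∧ T)))
  [1] ¬(T ∨ T) ∧ (¬F ∧ (F ∧ T))
  [2] (¬T ∧ ¬T) ∧ (¬F ∧ (F ∧ T))
  [3] ¬T ∧ (¬F ∧ (F ∧ T))
  [4] F ∧ (¬F ∧ (F ∧ T))
  [5] F

Answer: SAME — A ⇓ F, B ⇓ F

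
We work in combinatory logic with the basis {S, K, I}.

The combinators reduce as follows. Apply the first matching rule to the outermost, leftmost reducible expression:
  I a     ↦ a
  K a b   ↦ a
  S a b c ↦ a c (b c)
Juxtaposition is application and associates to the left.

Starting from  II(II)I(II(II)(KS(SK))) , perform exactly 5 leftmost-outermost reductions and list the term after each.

  start: II(II)I(II(II)(KS(SK)))
  step 1: I(II)I(II(II)(KS(SK)))
  step 2: III(II(II)(KS(SK)))
  step 3: II(II(II)(KS(SK)))
  step 4: I(II(II)(KS(SK)))
  step 5: II(II)(KS(SK))

Answer: after 5 steps: II(II)(KS(SK))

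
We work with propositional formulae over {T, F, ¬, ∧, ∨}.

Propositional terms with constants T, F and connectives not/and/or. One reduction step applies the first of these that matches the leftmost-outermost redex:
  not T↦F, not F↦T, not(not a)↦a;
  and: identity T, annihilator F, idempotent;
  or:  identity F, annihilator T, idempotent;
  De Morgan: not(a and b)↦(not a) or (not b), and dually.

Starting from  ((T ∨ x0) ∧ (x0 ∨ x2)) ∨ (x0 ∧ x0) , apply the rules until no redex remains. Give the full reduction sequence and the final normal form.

Answer: normal form = (x0 ∨ x2) ∨ x0  (in 3 steps)

Derivation:
  start: ((T ∨ x0) ∧ (x0 ∨ x2)) ∨ (x0 ∧ x0)
  [1] (T ∧ (x0 ∨ x2)) ∨ (x0 ∧ x0)
  [2] (x0 ∨ x2) ∨ (x0 ∧ x0)
  [3] (x0 ∨ x2) ∨ x0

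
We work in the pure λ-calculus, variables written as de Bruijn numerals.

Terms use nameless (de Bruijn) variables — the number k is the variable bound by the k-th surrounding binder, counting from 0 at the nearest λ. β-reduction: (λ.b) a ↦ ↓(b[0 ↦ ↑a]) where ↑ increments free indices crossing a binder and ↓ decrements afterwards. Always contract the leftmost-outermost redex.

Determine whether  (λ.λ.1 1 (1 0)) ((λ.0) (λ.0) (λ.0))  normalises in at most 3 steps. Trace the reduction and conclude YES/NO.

  start: (λ.λ.1 1 (1 0)) ((λ.0) (λ.0) (λ.0))
  →1  λ.(λ.0) (λ.0) (λ.0) ((λ.0) (λ.0) (λ.0)) ((λ.0) (λ.0) (λ.0) 0)
  →2  λ.(λ.0) (λ.0) ((λ.0) (λ.0) (λ.0)) ((λ.0) (λ.0) (λ.0) 0)
  →3  λ.(λ.0) ((λ.0) (λ.0) (λ.0)) ((λ.0) (λ.0) (λ.0) 0)

Answer: NO — after 3 steps the term is λ.(λ.0) ((λ.0) (λ.0) (λ.0)) ((λ.0) (λ.0) (λ.0) 0), not yet normal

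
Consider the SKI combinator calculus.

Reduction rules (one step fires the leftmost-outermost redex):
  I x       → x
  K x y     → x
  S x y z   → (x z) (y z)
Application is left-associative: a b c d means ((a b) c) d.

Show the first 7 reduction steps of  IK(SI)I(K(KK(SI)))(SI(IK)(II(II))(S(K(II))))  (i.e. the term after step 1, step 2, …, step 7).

Answer: after 7 steps: I(II)(IK(II(II)))(S(K(II)))(K(KK(SI))(SI(IK)(II(II))(S(K(II)))))

Working:
  start: IK(SI)I(K(KK(SI)))(SI(IK)(II(II))(S(K(II))))
  step 1: K(SI)I(K(KK(SI)))(SI(IK)(II(II))(S(K(II))))
  step 2: SI(K(KK(SI)))(SI(IK)(II(II))(S(K(II))))
  step 3: I(SI(IK)(II(II))(S(K(II))))(K(KK(SI))(SI(IK)(II(II))(S(K(II)))))
  step 4: SI(IK)(II(II))(S(K(II)))(K(KK(SI))(SI(IK)(II(II))(S(K(II)))))
  step 5: I(II(II))(IK(II(II)))(S(K(II)))(K(KK(SI))(SI(IK)(II(II))(S(K(II)))))
  step 6: II(II)(IK(II(II)))(S(K(II)))(K(KK(SI))(SI(IK)(II(II))(S(K(II)))))
  step 7: I(II)(IK(II(II)))(S(K(II)))(K(KK(SI))(SI(IK)(II(II))(S(K(II)))))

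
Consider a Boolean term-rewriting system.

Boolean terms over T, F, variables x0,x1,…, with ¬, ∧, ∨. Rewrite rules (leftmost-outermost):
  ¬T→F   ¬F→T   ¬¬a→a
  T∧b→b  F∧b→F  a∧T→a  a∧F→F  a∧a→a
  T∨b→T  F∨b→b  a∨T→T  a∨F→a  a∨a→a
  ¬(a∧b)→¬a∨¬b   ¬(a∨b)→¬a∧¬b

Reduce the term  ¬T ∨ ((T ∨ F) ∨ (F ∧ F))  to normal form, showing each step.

  start: ¬T ∨ ((T ∨ F) ∨ (F ∧ F))
  step 1: F ∨ ((T ∨ F) ∨ (F ∧ F))
  step 2: (T ∨ F) ∨ (F ∧ F)
  step 3: T ∨ (F ∧ F)
  step 4: T

Answer: normal form = T  (in 4 steps)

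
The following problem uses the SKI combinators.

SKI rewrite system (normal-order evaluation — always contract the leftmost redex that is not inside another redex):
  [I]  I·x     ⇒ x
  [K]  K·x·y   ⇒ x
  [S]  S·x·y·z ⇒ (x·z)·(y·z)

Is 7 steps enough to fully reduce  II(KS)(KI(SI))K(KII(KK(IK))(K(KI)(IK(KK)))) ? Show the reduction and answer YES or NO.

Answer: YES — reaches normal form SK(K(KI)) in 7 ≤ 7 steps

Derivation:
  start: II(KS)(KI(SI))K(KII(KK(IK))(K(KI)(IK(KK))))
  [1] I(KS)(KI(SI))K(KII(KK(IK))(K(KI)(IK(KK))))
  [2] KS(KI(SI))K(KII(KK(IK))(K(KI)(IK(KK))))
  [3] SK(KII(KK(IK))(K(KI)(IK(KK))))
  [4] SK(I(KK(IK))(K(KI)(IK(KK))))
  [5] SK(KK(IK)(K(KI)(IK(KK))))
  [6] SK(K(K(KI)(IK(KK))))
  [7] SK(K(KI))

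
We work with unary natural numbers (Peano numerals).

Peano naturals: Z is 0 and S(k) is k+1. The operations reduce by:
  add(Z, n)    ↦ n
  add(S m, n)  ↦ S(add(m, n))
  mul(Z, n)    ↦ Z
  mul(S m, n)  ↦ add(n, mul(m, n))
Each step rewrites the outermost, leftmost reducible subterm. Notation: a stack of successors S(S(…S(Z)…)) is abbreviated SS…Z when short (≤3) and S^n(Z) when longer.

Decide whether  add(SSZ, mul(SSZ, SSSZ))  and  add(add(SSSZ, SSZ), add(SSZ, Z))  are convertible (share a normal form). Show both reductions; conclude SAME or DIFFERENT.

Answer: DIFFERENT — A ⇓ S^8(Z), B ⇓ S^7(Z)

Derivation:
Term A:
  start: add(SSZ, mul(SSZ, SSSZ))
  step 1: S(add(SZ, mul(SSZ, SSSZ)))
  step 2: S(S(add(Z, mul(SSZ, SSSZ))))
  step 3: S(S(mul(SSZ, SSSZ)))
  step 4: S(S(add(SSSZ, mul(SZ, SSSZ))))
  step 5: S(S(S(add(SSZ, mul(SZ, SSSZ)))))
  step 6: S(S(S(S(add(SZ, mul(SZ, SSSZ))))))
  step 7: S(S(S(S(S(add(Z, mul(SZ, SSSZ)))))))
  step 8: S(S(S(S(S(mul(SZ, SSSZ))))))
  step 9: S(S(S(S(S(add(SSSZ, mul(Z, SSSZ)))))))
  step 10: S(S(S(S(S(S(add(SSZ, mul(Z, SSSZ))))))))
  step 11: S(S(S(S(S(S(S(add(SZ, mul(Z, SSSZ)))))))))
  step 12: S(S(S(S(S(S(S(S(add(Z, mul(Z, SSSZ))))))))))
  step 13: S(S(S(S(S(S(S(S(mul(Z, SSSZ)))))))))
  step 14: S^8(Z)

Term B:
  start: add(add(SSSZ, SSZ), add(SSZ, Z))
  step 1: add(S(add(SSZ, SSZ)), add(SSZ, Z))
  step 2: S(add(add(SSZ, SSZ), add(SSZ, Z)))
  step 3: S(add(S(add(SZ, SSZ)), add(SSZ, Z)))
  step 4: S(S(add(add(SZ, SSZ), add(SSZ, Z))))
  step 5: S(S(add(S(add(Z, SSZ)), add(SSZ, Z))))
  step 6: S(S(S(add(add(Z, SSZ), add(SSZ, Z)))))
  step 7: S(S(S(add(SSZ, add(SSZ, Z)))))
  step 8: S(S(S(S(add(SZ, add(SSZ, Z))))))
  step 9: S(S(S(S(S(add(Z, add(SSZ, Z)))))))
  step 10: S(S(S(S(S(add(SSZ, Z))))))
  step 11: S(S(S(S(S(S(add(SZ, Z)))))))
  step 12: S(S(S(S(S(S(S(add(Z, Z))))))))
  step 13: S^7(Z)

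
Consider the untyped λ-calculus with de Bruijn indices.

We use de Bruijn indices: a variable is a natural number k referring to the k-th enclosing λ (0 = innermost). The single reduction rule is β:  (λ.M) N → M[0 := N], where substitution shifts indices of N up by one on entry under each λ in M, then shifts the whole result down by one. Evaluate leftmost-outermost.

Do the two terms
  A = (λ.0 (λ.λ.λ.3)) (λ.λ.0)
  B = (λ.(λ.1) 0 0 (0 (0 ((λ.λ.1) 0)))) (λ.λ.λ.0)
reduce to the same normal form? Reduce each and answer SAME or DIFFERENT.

Answer: SAME — A ⇓ λ.0, B ⇓ λ.0

Derivation:
Term A:
  start: (λ.0 (λ.λ.λ.3)) (λ.λ.0)
  [1] (λ.λ.0) (λ.λ.λ.λ.λ.0)
  [2] λ.0

Term B:
  start: (λ.(λ.1) 0 0 (0 (0 ((λ.λ.1) 0)))) (λ.λ.λ.0)
  [1] (λ.λ.λ.λ.0) (λ.λ.λ.0) (λ.λ.λ.0) ((λ.λ.λ.0) ((λ.λ.λ.0) ((λ.λ.1) (λ.λ.λ.0))))
  [2] (λ.λ.λ.0) (λ.λ.λ.0) ((λ.λ.λ.0) ((λ.λ.λ.0) ((λ.λ.1) (λ.λ.λ.0))))
  [3] (λ.λ.0) ((λ.λ.λ.0) ((λ.λ.λ.0) ((λ.λ.1) (λ.λ.λ.0))))
  [4] λ.0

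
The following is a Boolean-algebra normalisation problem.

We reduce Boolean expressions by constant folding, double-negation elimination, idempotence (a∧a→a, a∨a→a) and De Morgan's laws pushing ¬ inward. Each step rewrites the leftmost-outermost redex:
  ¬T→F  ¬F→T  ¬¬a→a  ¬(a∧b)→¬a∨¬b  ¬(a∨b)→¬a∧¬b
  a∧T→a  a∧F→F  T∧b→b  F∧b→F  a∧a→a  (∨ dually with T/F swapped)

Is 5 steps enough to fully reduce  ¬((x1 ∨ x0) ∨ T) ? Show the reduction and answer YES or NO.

  start: ¬((x1 ∨ x0) ∨ T)
  step 1: ¬(x1 ∨ x0) ∧ ¬T
  step 2: (¬x1 ∧ ¬x0) ∧ ¬T
  step 3: (¬x1 ∧ ¬x0) ∧ F
  step 4: F

Answer: YES — reaches normal form F in 4 ≤ 5 steps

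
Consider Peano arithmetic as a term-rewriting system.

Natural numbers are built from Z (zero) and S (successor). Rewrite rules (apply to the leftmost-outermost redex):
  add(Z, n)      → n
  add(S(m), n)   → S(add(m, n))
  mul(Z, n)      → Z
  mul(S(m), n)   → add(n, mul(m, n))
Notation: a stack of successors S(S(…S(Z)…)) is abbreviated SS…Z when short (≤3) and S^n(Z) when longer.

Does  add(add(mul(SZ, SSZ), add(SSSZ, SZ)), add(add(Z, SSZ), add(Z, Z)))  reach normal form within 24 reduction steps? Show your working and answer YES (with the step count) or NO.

  start: add(add(mul(SZ, SSZ), add(SSSZ, SZ)), add(add(Z, SSZ), add(Z, Z)))
  step 1: add(add(add(SSZ, mul(Z, SSZ)), add(SSSZ, SZ)), add(add(Z, SSZ), add(Z, Z)))
  step 2: add(add(S(add(SZ, mul(Z, SSZ))), add(SSSZ, SZ)), add(add(Z, SSZ), add(Z, Z)))
  step 3: add(S(add(add(SZ, mul(Z, SSZ)), add(SSSZ, SZ))), add(add(Z, SSZ), add(Z, Z)))
  step 4: S(add(add(add(SZ, mul(Z, SSZ)), add(SSSZ, SZ)), add(add(Z, SSZ), add(Z, Z))))
  step 5: S(add(add(S(add(Z, mul(Z, SSZ))), add(SSSZ, SZ)), add(add(Z, SSZ), add(Z, Z))))
  step 6: S(add(S(add(add(Z, mul(Z, SSZ)), add(SSSZ, SZ))), add(add(Z, SSZ), add(Z, Z))))
  step 7: S(S(add(add(add(Z, mul(Z, SSZ)), add(SSSZ, SZ)), add(add(Z, SSZ), add(Z, Z)))))
  step 8: S(S(add(add(mul(Z, SSZ), add(SSSZ, SZ)), add(add(Z, SSZ), add(Z, Z)))))
  step 9: S(S(add(add(Z, add(SSSZ, SZ)), add(add(Z, SSZ), add(Z, Z)))))
  step 10: S(S(add(add(SSSZ, SZ), add(add(Z, SSZ), add(Z, Z)))))
  step 11: S(S(add(S(add(SSZ, SZ)), add(add(Z, SSZ), add(Z, Z)))))
  step 12: S(S(S(add(add(SSZ, SZ), add(add(Z, SSZ), add(Z, Z))))))
  step 13: S(S(S(add(S(add(SZ, SZ)), add(add(Z, SSZ), add(Z, Z))))))
  step 14: S(S(S(S(add(add(SZ, SZ), add(add(Z, SSZ), add(Z, Z)))))))
  step 15: S(S(S(S(add(S(add(Z, SZ)), add(add(Z, SSZ), add(Z, Z)))))))
  step 16: S(S(S(S(S(add(add(Z, SZ), add(add(Z, SSZ), add(Z, Z))))))))
  step 17: S(S(S(S(S(add(SZ, add(add(Z, SSZ), add(Z, Z))))))))
  step 18: S(S(S(S(S(S(add(Z, add(add(Z, SSZ), add(Z, Z)))))))))
  step 19: S(S(S(S(S(S(add(add(Z, SSZ), add(Z, Z))))))))
  step 20: S(S(S(S(S(S(add(SSZ, add(Z, Z))))))))
  step 21: S(S(S(S(S(S(S(add(SZ, add(Z, Z)))))))))
  step 22: S(S(S(S(S(S(S(S(add(Z, add(Z, Z))))))))))
  step 23: S(S(S(S(S(S(S(S(add(Z, Z)))))))))
  step 24: S^8(Z)

Answer: YES — reaches normal form S^8(Z) in 24 ≤ 24 steps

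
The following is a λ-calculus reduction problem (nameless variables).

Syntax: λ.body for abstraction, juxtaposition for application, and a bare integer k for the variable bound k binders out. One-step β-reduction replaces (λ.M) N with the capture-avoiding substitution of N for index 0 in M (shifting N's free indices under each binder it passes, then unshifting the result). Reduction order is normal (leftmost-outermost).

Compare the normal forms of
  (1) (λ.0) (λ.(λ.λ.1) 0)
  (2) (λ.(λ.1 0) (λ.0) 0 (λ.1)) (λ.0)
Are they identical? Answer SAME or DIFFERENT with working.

Answer: DIFFERENT — A ⇓ λ.λ.1, B ⇓ λ.λ.0

Derivation:
Term A:
  start: (λ.0) (λ.(λ.λ.1) 0)
  →1  λ.(λ.λ.1) 0
  →2  λ.λ.1

Term B:
  start: (λ.(λ.1 0) (λ.0) 0 (λ.1)) (λ.0)
  →1  (λ.(λ.0) 0) (λ.0) (λ.0) (λ.λ.0)
  →2  (λ.0) (λ.0) (λ.0) (λ.λ.0)
  →3  (λ.0) (λ.0) (λ.λ.0)
  →4  (λ.0) (λ.λ.0)
  →5  λ.λ.0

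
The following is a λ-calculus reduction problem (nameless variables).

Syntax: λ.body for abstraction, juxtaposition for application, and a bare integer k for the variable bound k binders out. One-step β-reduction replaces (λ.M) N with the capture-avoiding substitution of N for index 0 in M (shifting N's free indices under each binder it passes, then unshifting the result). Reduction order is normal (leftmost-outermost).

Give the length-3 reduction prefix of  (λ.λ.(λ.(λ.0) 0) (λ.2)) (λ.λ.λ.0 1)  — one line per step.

  start: (λ.λ.(λ.(λ.0) 0) (λ.2)) (λ.λ.λ.0 1)
  [1] λ.(λ.(λ.0) 0) (λ.λ.λ.λ.0 1)
  [2] λ.(λ.0) (λ.λ.λ.λ.0 1)
  [3] λ.λ.λ.λ.λ.0 1

Answer: after 3 steps: λ.λ.λ.λ.λ.0 1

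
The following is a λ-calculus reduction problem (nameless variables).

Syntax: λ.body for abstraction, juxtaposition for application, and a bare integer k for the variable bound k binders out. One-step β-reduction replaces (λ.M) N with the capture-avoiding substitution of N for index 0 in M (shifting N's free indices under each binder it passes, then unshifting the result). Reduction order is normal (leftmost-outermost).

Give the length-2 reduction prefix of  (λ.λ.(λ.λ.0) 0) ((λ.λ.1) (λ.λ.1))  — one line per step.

Answer: after 2 steps: λ.λ.0

Reduction:
  start: (λ.λ.(λ.λ.0) 0) ((λ.λ.1) (λ.λ.1))
  step 1: λ.(λ.λ.0) 0
  step 2: λ.λ.0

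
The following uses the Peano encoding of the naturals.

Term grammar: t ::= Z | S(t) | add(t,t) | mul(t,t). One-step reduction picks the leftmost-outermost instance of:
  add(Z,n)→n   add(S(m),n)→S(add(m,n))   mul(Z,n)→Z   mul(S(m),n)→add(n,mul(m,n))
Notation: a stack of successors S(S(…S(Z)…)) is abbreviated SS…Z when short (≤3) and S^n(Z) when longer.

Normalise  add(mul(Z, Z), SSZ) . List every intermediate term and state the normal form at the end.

Answer: normal form = SSZ  (in 2 steps)

Derivation:
  start: add(mul(Z, Z), SSZ)
  →1  add(Z, SSZ)
  →2  SSZ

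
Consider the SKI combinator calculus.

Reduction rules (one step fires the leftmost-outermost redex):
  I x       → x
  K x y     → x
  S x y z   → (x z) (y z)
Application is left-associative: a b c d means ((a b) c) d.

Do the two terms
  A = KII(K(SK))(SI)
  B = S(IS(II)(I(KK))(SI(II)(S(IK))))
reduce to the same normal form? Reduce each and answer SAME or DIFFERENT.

Term A:
  start: KII(K(SK))(SI)
  →1  I(K(SK))(SI)
  →2  K(SK)(SI)
  →3  SK

Term B:
  start: S(IS(II)(I(KK))(SI(II)(S(IK))))
  →1  S(S(II)(I(KK))(SI(II)(S(IK))))
  →2  S(II(SI(II)(S(IK)))(I(KK)(SI(II)(S(IK)))))
  →3  S(I(SI(II)(S(IK)))(I(KK)(SI(II)(S(IK)))))
  →4  S(SI(II)(S(IK))(I(KK)(SI(II)(S(IK)))))
  →5  S(I(S(IK))(II(S(IK)))(I(KK)(SI(II)(S(IK)))))
  →6  S(S(IK)(II(S(IK)))(I(KK)(SI(II)(S(IK)))))
  →7  S(IK(I(KK)(SI(II)(S(IK))))(II(S(IK))(I(KK)(SI(II)(S(IK))))))
  →8  S(K(I(KK)(SI(II)(S(IK))))(II(S(IK))(I(KK)(SI(II)(S(IK))))))
  →9  S(I(KK)(SI(II)(S(IK))))
  →10  S(KK(SI(II)(S(IK))))
  →11  SK

Answer: SAME — A ⇓ SK, B ⇓ SK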